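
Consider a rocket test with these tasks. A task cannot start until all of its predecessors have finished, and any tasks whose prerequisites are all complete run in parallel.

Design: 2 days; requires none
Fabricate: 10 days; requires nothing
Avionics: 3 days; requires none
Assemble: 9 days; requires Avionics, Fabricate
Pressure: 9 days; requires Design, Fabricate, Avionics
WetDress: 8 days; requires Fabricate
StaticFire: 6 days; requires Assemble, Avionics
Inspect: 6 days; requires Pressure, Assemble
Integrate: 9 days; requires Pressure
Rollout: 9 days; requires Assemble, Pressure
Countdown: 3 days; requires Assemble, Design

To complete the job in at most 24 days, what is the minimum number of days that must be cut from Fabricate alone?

4

Current finish: 28 days; target: 24.
Fabricate is on every critical path, so each day cut from Fabricate cuts the finish by one (this holds down to a finish of 21).
Need 28 − 24 = 4 days off Fabricate → Fabricate becomes 6 days, finish becomes 24.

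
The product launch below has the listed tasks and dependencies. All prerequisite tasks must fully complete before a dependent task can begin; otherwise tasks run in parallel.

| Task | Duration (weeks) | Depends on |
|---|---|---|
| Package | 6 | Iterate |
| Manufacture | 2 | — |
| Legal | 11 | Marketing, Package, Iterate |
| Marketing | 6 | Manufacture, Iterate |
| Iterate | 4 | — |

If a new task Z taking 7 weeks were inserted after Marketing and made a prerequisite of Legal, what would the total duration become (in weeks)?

Originally the schedule takes 21 weeks.
With Z inserted, Legal now waits for max(Marketing, Package, Iterate, Z).
New critical path: Iterate→Marketing→Z→Legal = 4+6+7+11 = 28 ⇒ 28 weeks.

28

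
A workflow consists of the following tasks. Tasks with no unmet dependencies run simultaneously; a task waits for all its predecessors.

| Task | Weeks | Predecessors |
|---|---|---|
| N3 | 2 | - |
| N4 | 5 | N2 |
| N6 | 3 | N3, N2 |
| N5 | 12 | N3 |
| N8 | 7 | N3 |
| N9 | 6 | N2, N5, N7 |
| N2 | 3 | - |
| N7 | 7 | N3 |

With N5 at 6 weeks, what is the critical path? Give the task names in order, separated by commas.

Critical path before the change: N3→N5→N9 = 2+12+6 = 20 giving 20 weeks.
Since N5 is critical, the -6 change carries straight to that chain (now 14 weeks).
New critical path: N3→N7→N9 = 2+7+6 = 15 ⇒ 15 weeks.

N3, N7, N9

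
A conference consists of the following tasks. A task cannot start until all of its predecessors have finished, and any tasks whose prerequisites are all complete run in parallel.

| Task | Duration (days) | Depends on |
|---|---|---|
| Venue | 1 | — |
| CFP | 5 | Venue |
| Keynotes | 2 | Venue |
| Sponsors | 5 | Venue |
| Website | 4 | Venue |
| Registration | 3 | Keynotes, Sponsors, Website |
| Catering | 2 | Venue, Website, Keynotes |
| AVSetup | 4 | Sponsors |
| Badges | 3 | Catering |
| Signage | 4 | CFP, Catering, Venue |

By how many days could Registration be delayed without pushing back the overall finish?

2

Venue→Website→Catering→Signage = 1+4+2+4 = 11 sets the makespan at 11 days.
The longest chain containing Registration totals 9 days.
Float = 11 − 9 = 2.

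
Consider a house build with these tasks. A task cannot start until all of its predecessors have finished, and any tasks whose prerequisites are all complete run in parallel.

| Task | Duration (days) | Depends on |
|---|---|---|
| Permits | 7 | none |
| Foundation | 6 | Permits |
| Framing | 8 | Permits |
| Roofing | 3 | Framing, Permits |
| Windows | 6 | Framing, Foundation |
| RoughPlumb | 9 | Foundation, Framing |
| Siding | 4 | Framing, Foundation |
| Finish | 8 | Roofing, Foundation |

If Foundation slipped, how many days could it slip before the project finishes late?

Critical path: Permits→Framing→Roofing→Finish = 7+8+3+8 = 26, so the finish is 26 days.
Longest path through Foundation: 22 days (earliest finish 13, latest finish 17).
Slack of Foundation = 11 − 7 = 4 days.

4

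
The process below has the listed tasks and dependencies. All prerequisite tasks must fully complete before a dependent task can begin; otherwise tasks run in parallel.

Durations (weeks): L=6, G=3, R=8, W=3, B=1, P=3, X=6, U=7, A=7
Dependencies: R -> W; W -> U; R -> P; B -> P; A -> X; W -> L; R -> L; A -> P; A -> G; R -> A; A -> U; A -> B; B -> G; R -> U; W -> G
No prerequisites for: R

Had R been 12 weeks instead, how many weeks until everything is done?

Baseline: R→A→U = 8+7+7 = 22 → 22 weeks.
Since R is critical, the +4 change carries straight to that chain (now 26 weeks).
No other chain overtakes it, so the finish is 26 weeks.

26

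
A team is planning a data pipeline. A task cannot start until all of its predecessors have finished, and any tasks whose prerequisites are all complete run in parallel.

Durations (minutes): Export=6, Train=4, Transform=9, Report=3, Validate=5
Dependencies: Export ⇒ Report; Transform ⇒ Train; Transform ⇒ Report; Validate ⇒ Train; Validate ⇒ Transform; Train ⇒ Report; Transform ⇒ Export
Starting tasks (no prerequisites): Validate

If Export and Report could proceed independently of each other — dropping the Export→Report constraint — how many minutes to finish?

With the dependency in place, Validate→Transform→Export→Report = 5+9+6+3 = 23 sets the finish at 23 minutes.
Without Export→Report, Report's earliest start moves from 20 to 18.
The longest chain is now Validate→Transform→Train→Report = 5+9+4+3 = 21, so the data pipeline takes 21 minutes.

21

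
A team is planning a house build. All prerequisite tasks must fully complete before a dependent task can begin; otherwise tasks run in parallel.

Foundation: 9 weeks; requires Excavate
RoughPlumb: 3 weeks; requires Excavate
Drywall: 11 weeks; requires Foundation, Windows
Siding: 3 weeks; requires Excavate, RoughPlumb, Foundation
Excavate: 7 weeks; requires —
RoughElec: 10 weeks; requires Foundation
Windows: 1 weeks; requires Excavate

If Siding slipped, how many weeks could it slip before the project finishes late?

8

Critical path: Excavate→Foundation→Drywall = 7+9+11 = 27, so the finish is 27 weeks.
The longest chain containing Siding totals 19 weeks.
Float = 27 − 19 = 8.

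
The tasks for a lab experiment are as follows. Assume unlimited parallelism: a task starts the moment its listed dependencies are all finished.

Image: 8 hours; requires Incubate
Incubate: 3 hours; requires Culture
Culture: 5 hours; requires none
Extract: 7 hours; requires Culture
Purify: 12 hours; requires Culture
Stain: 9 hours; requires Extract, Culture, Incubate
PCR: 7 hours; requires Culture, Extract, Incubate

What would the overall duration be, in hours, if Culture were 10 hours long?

Actual critical path: Culture→Extract→Stain = 5+7+9 = 21 ⇒ 21 hours.
Since Culture is critical, the +5 change carries straight to that chain (now 26 hours).
The critical path is still Culture→Extract→Stain; finish is now 26 hours.

26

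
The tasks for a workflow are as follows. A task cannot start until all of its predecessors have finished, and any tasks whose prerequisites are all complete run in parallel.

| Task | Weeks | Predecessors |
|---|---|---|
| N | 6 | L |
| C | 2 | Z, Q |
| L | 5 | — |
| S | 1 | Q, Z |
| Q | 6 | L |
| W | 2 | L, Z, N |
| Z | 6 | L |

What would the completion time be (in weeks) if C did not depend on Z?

13

With the dependency in place, L→Q→C = 5+6+2 = 13 sets the finish at 13 weeks.
Dropping Z→C doesn't change C's earliest start (11); another predecessor still binds.
The longest chain is now L→Q→C = 5+6+2 = 13, so the schedule takes 13 weeks.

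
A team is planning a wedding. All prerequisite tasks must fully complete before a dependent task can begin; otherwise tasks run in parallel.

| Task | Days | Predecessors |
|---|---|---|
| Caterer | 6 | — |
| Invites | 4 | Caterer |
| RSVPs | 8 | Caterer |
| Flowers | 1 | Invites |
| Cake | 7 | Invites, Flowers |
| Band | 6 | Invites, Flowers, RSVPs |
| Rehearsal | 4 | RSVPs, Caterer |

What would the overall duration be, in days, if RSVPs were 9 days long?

The binding path is Caterer→RSVPs→Band = 6+8+6 = 20; finish at 20 days.
RSVPs lies on that path, so at 9 days the path becomes 21 days.
That remains the longest chain; total 21 days.

21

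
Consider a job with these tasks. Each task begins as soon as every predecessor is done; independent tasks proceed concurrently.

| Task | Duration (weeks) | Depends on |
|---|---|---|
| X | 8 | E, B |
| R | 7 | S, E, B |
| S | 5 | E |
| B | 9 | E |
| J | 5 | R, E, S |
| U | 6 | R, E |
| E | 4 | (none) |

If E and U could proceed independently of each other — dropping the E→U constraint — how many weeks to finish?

26

Before: longest chain E→B→R→U = 4+9+7+6 = 26, finish 26.
Dropping E→U doesn't change U's earliest start (20); another predecessor still binds.
After: E→B→R→U = 4+9+7+6 = 26 → 26 weeks.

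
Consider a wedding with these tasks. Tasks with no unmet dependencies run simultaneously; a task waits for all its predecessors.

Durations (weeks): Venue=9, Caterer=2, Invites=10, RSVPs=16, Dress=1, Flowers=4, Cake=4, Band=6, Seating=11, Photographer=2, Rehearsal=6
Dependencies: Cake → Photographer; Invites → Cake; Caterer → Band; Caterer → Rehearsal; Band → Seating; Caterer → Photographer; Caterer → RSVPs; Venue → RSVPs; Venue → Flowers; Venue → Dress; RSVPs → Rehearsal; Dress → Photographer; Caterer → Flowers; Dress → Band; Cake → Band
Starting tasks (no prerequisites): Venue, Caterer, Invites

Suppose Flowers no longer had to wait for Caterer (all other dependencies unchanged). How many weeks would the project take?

31

Before: longest chain Venue→RSVPs→Rehearsal = 9+16+6 = 31, finish 31.
Dropping Caterer→Flowers doesn't change Flowers's earliest start (9); another predecessor still binds.
New critical path: Venue→RSVPs→Rehearsal = 9+16+6 = 31 ⇒ 31 weeks.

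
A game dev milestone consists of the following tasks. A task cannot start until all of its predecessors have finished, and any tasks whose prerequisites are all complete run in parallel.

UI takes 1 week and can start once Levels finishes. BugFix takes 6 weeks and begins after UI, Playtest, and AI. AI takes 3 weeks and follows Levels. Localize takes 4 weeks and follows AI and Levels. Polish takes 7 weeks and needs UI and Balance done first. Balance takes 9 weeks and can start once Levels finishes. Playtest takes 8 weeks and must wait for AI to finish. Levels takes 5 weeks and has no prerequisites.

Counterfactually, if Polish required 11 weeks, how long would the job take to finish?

Critical path before the change: Levels→AI→Playtest→BugFix = 5+3+8+6 = 22 giving 22 weeks.
Polish is off the critical path — its longest chain is 21 weeks, giving 1 of slack.
New critical path: Levels→Balance→Polish = 5+9+11 = 25 ⇒ 25 weeks.

25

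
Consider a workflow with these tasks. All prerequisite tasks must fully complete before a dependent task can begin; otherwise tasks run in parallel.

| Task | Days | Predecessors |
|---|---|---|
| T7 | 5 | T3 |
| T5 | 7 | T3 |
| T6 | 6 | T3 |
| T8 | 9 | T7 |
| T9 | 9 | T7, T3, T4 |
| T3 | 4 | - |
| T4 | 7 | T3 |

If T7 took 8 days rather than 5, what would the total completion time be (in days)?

As given, the longest chain is T3→T4→T9 = 4+7+9 = 20, so the finish is 20 days.
The longest path through T7 is only 18 days, so T7 has float 2.
New critical path: T3→T7→T8 = 4+8+9 = 21 ⇒ 21 days.

21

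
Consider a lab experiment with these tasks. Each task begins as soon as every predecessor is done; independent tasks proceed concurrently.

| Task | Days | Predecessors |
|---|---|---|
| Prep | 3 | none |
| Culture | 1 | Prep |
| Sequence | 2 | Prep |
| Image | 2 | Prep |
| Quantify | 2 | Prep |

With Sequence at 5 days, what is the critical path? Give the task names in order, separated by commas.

Prep, Sequence

The binding path is Prep→Sequence = 3+2 = 5; finish at 5 days.
Sequence lies on that path, so at 5 days the path becomes 8 days.
The critical path is still Prep→Sequence; finish is now 8 days.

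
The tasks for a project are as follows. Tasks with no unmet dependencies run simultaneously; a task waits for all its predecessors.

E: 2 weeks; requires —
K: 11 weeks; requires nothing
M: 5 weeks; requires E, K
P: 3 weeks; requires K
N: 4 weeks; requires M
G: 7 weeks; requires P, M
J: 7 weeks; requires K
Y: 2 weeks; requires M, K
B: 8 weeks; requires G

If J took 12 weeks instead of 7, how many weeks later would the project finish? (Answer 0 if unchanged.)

Actual critical path: K→M→G→B = 11+5+7+8 = 31 ⇒ 31 weeks.
J has 13 weeks of float (longest path through it is 18).
The critical path is still K→M→G→B; finish is now 31 weeks.
Change in finish: 31 − 31 = +0 weeks.

0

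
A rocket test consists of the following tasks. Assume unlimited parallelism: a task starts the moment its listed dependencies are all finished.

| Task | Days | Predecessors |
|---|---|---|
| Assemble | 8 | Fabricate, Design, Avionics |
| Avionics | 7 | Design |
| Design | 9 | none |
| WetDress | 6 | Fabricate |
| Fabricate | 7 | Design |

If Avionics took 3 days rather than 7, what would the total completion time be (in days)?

24

Baseline: Design→Avionics→Assemble = 9+7+8 = 24 → 24 days.
Since Avionics is critical, the -4 change carries straight to that chain (now 20 days).
New critical path: Design→Fabricate→Assemble = 9+7+8 = 24 ⇒ 24 days.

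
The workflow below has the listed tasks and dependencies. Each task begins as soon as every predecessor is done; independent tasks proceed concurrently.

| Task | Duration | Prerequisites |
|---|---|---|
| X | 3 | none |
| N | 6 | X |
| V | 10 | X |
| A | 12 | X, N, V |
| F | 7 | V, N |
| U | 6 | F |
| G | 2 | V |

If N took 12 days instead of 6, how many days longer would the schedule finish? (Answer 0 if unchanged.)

2

Baseline: X→V→F→U = 3+10+7+6 = 26 → 26 days.
N has 4 days of float (longest path through it is 22).
Now X→N→F→U = 3+12+7+6 = 28 is longest, so the finish becomes 28 days.
Change in finish: 28 − 26 = +2 days.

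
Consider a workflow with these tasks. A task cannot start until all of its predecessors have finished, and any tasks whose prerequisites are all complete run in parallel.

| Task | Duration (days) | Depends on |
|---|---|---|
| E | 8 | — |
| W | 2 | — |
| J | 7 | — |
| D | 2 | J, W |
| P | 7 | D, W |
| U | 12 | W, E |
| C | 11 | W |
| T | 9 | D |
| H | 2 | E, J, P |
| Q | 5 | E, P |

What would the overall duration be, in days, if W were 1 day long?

Baseline: J→D→P→Q = 7+2+7+5 = 21 → 21 days.
The longest path through W is only 16 days, so W has float 5.
The critical path is still J→D→P→Q; finish is now 21 days.

21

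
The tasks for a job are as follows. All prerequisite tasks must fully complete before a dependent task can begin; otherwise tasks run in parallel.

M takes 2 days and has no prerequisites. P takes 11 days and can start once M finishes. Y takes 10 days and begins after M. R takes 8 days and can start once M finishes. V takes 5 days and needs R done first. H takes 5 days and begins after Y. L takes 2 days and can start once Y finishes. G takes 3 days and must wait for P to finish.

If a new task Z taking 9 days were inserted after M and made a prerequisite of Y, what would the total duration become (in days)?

Originally the plan takes 17 days.
With Z inserted, Y now waits for max(M, Z).
New critical path: M→Z→Y→H = 2+9+10+5 = 26 ⇒ 26 days.

26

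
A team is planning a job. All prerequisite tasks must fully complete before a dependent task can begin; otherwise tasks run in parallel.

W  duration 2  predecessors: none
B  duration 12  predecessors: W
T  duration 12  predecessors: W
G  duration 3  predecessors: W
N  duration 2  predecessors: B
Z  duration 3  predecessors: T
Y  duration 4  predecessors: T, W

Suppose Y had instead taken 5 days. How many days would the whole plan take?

The binding path is W→T→Y = 2+12+4 = 18; finish at 18 days.
Y is on the critical path; changing it to 5 makes that path 19 days.
The critical path is still W→T→Y; finish is now 19 days.

19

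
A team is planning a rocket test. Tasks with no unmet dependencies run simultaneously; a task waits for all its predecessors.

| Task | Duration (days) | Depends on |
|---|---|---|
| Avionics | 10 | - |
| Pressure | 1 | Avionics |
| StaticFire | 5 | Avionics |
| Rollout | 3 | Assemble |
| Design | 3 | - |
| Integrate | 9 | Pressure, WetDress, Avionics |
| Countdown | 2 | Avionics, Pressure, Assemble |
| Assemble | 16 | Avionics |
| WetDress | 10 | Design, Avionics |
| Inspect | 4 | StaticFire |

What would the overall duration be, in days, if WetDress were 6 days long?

Critical path before the change: Avionics→WetDress→Integrate = 10+10+9 = 29 giving 29 days.
WetDress is on the critical path; changing it to 6 makes that path 25 days.
The binding chain switches to Avionics→Assemble→Rollout = 10+16+3 = 29; finish 29 days.

29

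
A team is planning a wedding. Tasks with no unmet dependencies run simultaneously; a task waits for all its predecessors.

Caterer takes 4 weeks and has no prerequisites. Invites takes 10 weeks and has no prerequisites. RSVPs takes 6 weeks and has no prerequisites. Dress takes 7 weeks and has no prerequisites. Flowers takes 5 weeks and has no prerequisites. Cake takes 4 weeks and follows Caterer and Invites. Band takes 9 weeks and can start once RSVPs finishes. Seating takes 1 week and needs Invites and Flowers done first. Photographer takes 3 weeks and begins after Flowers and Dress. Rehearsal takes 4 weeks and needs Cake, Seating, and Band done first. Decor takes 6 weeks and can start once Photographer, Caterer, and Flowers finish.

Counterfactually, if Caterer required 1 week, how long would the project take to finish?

Baseline: RSVPs→Band→Rehearsal = 6+9+4 = 19 → 19 weeks.
Caterer is off the critical path — its longest chain is 12 weeks, giving 7 of slack.
That remains the longest chain; total 19 weeks.

19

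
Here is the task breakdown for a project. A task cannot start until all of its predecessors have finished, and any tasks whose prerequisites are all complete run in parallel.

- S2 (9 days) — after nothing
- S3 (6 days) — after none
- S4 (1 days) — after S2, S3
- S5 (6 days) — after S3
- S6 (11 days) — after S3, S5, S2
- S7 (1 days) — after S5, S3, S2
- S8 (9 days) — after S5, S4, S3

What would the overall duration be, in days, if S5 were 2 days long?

20

The binding path is S3→S5→S6 = 6+6+11 = 23; finish at 23 days.
S5 is on the critical path; changing it to 2 makes that path 19 days.
The binding chain switches to S2→S6 = 9+11 = 20; finish 20 days.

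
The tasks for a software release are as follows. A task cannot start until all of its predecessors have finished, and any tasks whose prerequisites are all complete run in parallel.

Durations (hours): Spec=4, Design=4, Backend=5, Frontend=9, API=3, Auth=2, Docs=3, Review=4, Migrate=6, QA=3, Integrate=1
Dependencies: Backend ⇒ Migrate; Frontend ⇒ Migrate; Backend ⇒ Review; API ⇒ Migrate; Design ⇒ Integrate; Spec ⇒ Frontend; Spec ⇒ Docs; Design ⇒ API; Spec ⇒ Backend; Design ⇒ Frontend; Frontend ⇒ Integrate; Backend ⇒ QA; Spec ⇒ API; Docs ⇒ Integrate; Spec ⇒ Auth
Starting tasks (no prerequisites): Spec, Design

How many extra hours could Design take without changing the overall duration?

Spec→Frontend→Migrate = 4+9+6 = 19 sets the makespan at 19 hours.
Longest path through Design: 19 hours (earliest finish 4, latest finish 4).
Slack of Design = 0 − 0 = 0 hours.

0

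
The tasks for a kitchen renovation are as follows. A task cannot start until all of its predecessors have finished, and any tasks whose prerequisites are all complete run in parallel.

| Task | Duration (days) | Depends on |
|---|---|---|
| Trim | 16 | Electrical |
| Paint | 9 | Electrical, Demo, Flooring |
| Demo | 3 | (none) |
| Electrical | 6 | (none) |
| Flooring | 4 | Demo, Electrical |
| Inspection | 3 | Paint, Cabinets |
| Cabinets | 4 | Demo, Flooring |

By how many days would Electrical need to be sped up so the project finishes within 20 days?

Current finish: 22 days; target: 20.
Electrical is on every critical path, so each day cut from Electrical cuts the finish by one (this holds down to a finish of 19).
Need 22 − 20 = 2 days off Electrical → Electrical becomes 4 days, finish becomes 20.

2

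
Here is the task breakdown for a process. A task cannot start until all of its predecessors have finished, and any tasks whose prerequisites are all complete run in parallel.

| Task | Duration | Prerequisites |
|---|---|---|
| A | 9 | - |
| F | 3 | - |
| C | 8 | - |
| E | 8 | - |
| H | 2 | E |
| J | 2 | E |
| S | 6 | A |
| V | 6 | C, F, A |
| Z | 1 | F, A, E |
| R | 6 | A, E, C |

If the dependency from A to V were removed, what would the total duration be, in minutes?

15

Original critical path: A→S = 9+6 = 15 ⇒ 15 minutes.
Without A→V, V's earliest start moves from 9 to 8.
New critical path: A→S = 9+6 = 15 ⇒ 15 minutes.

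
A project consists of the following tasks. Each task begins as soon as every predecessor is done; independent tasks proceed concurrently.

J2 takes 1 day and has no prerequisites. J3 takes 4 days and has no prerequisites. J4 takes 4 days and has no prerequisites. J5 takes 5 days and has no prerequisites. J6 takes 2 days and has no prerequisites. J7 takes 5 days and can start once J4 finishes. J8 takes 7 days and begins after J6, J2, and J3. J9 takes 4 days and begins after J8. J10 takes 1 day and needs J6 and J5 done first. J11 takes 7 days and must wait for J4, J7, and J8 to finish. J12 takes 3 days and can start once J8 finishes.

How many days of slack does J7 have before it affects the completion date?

Critical path: J3→J8→J11 = 4+7+7 = 18, so the finish is 18 days.
Longest path through J7: 16 days (earliest finish 9, latest finish 11).
So J7 can slip 11 − 9 = 2 days.

2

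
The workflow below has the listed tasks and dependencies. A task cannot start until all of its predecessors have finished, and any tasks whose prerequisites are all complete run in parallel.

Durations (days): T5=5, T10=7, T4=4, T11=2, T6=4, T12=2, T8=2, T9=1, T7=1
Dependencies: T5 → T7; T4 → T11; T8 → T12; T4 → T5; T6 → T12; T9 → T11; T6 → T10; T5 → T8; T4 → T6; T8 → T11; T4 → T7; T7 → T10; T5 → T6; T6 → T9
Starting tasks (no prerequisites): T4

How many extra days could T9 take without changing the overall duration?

4

T4→T5→T6→T10 = 4+5+4+7 = 20 sets the makespan at 20 days.
The longest chain containing T9 totals 16 days.
So T9 can slip 18 − 14 = 4 days.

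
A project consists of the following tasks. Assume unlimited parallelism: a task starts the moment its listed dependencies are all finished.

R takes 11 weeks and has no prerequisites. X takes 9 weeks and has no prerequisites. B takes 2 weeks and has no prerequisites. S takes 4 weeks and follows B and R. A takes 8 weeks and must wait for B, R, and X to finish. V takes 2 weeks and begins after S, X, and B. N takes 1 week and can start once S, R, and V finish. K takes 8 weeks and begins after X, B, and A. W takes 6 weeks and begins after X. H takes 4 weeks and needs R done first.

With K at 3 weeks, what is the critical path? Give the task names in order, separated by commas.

The binding path is R→A→K = 11+8+8 = 27; finish at 27 weeks.
K is on the critical path; changing it to 3 makes that path 22 weeks.
That remains the longest chain; total 22 weeks.

R, A, K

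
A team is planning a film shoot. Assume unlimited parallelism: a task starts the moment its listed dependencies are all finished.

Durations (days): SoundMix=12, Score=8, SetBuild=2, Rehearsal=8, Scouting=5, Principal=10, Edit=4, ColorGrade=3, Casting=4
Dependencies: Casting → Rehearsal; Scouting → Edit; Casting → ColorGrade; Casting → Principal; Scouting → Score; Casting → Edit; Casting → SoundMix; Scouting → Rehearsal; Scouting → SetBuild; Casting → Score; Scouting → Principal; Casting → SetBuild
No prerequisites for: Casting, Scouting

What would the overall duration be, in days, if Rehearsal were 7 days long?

Baseline: Casting→SoundMix = 4+12 = 16 → 16 days.
The longest path through Rehearsal is only 13 days, so Rehearsal has float 3.
That remains the longest chain; total 16 days.

16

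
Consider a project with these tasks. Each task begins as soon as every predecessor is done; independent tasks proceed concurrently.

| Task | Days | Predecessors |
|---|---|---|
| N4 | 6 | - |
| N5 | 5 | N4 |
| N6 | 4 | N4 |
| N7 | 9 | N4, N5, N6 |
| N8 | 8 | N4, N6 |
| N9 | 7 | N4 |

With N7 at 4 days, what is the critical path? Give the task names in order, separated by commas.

Critical path before the change: N4→N5→N7 = 6+5+9 = 20 giving 20 days.
Since N7 is critical, the -5 change carries straight to that chain (now 15 days).
The binding chain switches to N4→N6→N8 = 6+4+8 = 18; finish 18 days.

N4, N6, N8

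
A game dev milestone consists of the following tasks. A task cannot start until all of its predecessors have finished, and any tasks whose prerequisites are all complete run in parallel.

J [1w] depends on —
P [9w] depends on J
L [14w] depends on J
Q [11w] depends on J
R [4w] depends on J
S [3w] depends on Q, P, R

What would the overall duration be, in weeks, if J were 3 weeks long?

17

As given, the longest chain is J→L = 1+14 = 15, so the finish is 15 weeks.
Since J is critical, the +2 change carries straight to that chain (now 17 weeks).
That remains the longest chain; total 17 weeks.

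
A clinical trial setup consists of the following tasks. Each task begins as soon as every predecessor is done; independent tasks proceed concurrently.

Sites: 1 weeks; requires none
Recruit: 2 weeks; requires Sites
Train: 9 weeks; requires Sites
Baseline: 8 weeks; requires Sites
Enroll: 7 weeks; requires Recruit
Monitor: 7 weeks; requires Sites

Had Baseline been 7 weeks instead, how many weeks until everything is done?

The binding path is Sites→Recruit→Enroll = 1+2+7 = 10; finish at 10 weeks.
Baseline is off the critical path — its longest chain is 9 weeks, giving 1 of slack.
The critical path is still Sites→Recruit→Enroll; finish is now 10 weeks.

10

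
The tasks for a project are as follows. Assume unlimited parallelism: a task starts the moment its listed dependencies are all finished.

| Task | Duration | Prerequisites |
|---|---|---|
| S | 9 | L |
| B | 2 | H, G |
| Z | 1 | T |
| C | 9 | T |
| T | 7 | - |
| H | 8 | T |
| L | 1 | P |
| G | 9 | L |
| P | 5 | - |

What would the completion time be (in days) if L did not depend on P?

17

Before: longest chain T→H→B = 7+8+2 = 17, finish 17.
Without P→L, L's earliest start moves from 5 to 0.
After: T→H→B = 7+8+2 = 17 → 17 days.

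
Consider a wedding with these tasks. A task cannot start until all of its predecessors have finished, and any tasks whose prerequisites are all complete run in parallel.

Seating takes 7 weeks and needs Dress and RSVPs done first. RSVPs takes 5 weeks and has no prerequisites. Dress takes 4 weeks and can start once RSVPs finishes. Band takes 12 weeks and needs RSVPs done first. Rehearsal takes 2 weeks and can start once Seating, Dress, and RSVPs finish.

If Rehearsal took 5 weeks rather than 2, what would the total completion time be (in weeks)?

Actual critical path: RSVPs→Dress→Seating→Rehearsal = 5+4+7+2 = 18 ⇒ 18 weeks.
Rehearsal lies on that path, so at 5 weeks the path becomes 21 weeks.
That remains the longest chain; total 21 weeks.

21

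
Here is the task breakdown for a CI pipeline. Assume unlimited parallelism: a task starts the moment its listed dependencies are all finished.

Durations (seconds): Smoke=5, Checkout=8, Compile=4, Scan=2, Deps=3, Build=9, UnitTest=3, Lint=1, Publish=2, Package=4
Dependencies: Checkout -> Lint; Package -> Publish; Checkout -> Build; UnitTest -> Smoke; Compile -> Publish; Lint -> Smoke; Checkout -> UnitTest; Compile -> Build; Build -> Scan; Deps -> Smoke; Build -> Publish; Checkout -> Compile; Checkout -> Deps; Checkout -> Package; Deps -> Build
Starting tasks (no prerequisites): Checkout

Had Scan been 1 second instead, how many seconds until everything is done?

23

As given, the longest chain is Checkout→Compile→Build→Scan = 8+4+9+2 = 23, so the finish is 23 seconds.
Since Scan is critical, the -1 change carries straight to that chain (now 22 seconds).
The binding chain switches to Checkout→Compile→Build→Publish = 8+4+9+2 = 23; finish 23 seconds.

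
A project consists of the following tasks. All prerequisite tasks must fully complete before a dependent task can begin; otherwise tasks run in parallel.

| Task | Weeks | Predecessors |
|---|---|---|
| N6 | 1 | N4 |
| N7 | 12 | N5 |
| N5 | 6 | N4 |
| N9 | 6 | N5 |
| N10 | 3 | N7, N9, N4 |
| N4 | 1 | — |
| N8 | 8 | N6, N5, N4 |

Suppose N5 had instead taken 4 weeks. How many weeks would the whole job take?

20

As given, the longest chain is N4→N5→N7→N10 = 1+6+12+3 = 22, so the finish is 22 weeks.
Since N5 is critical, the -2 change carries straight to that chain (now 20 weeks).
That remains the longest chain; total 20 weeks.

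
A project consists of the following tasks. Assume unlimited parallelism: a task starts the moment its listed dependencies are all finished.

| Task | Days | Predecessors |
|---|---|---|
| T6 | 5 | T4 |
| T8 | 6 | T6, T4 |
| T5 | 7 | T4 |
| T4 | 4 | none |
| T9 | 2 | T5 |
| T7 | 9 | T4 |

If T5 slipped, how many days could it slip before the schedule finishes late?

2

T4→T6→T8 = 4+5+6 = 15 sets the makespan at 15 days.
The longest chain containing T5 totals 13 days.
Slack of T5 = 6 − 4 = 2 days.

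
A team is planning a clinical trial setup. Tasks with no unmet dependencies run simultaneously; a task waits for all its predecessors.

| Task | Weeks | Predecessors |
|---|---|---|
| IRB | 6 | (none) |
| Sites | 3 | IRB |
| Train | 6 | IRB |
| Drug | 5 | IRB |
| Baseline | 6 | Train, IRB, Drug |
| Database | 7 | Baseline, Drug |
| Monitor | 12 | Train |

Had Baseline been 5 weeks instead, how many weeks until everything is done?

24

As given, the longest chain is IRB→Train→Baseline→Database = 6+6+6+7 = 25, so the finish is 25 weeks.
Since Baseline is critical, the -1 change carries straight to that chain (now 24 weeks).
That remains the longest chain; total 24 weeks.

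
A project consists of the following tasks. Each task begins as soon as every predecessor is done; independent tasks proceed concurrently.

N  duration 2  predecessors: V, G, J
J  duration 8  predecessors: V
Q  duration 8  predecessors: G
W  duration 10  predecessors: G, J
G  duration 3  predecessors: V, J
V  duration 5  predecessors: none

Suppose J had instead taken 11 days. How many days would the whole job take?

29

Baseline: V→J→G→W = 5+8+3+10 = 26 → 26 days.
J lies on that path, so at 11 days the path becomes 29 days.
The critical path is still V→J→G→W; finish is now 29 days.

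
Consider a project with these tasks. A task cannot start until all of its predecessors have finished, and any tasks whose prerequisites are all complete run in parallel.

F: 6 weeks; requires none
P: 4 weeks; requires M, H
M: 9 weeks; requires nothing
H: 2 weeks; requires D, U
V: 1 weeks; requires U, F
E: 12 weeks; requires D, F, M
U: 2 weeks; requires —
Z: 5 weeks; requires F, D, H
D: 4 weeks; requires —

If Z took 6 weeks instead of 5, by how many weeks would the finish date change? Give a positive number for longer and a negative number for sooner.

0

The binding path is M→E = 9+12 = 21; finish at 21 weeks.
The longest path through Z is only 11 weeks, so Z has float 10.
That remains the longest chain; total 21 weeks.
Change in finish: 21 − 21 = +0 weeks.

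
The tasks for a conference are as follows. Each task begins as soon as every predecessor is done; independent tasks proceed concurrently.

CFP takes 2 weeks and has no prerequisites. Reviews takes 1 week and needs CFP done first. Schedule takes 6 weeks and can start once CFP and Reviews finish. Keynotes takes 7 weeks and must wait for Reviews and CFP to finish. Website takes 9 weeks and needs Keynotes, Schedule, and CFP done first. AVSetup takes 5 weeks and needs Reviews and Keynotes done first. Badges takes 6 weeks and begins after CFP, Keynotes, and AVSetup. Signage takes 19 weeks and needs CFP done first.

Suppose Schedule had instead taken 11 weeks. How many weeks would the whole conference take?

Baseline: CFP→Reviews→Keynotes→AVSetup→Badges = 2+1+7+5+6 = 21 → 21 weeks.
Schedule has 3 weeks of float (longest path through it is 18).
New critical path: CFP→Reviews→Schedule→Website = 2+1+11+9 = 23 ⇒ 23 weeks.

23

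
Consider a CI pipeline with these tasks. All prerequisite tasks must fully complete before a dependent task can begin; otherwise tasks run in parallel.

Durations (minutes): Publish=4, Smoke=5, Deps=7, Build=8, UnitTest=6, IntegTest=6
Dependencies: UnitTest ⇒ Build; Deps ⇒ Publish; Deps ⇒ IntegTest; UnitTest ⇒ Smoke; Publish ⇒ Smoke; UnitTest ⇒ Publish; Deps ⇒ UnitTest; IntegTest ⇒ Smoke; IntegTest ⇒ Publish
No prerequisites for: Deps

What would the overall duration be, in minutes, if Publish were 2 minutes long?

21

Baseline: Deps→UnitTest→Publish→Smoke = 7+6+4+5 = 22 → 22 minutes.
Since Publish is critical, the -2 change carries straight to that chain (now 20 minutes).
New critical path: Deps→UnitTest→Build = 7+6+8 = 21 ⇒ 21 minutes.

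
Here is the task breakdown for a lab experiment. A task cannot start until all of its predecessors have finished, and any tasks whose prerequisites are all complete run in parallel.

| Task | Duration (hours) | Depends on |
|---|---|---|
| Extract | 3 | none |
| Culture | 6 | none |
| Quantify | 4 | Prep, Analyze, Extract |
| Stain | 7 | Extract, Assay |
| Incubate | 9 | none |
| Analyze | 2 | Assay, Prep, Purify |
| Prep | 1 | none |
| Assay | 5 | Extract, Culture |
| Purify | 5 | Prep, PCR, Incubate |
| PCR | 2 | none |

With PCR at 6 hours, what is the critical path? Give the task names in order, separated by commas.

As given, the longest chain is Incubate→Purify→Analyze→Quantify = 9+5+2+4 = 20, so the finish is 20 hours.
PCR has 7 hours of float (longest path through it is 13).
That remains the longest chain; total 20 hours.

Incubate, Purify, Analyze, Quantify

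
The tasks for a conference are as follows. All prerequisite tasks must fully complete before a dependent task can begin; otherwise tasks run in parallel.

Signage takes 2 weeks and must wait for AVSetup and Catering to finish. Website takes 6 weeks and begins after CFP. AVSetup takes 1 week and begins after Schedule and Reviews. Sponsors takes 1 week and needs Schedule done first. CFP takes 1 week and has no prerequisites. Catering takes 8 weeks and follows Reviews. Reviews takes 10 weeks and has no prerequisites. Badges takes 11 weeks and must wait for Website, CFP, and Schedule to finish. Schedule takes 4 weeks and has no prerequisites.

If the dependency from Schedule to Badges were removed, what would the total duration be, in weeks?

20

Before: longest chain Reviews→Catering→Signage = 10+8+2 = 20, finish 20.
Dropping Schedule→Badges doesn't change Badges's earliest start (7); another predecessor still binds.
The longest chain is now Reviews→Catering→Signage = 10+8+2 = 20, so the conference takes 20 weeks.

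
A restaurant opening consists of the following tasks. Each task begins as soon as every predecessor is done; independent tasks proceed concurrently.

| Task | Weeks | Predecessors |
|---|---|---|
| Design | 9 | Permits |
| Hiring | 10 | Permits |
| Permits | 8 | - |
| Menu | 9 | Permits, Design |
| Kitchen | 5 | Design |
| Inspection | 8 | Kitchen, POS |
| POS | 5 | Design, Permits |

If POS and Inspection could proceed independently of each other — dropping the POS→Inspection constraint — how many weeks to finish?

30

With the dependency in place, Permits→Design→Kitchen→Inspection = 8+9+5+8 = 30 sets the finish at 30 weeks.
Dropping POS→Inspection doesn't change Inspection's earliest start (22); another predecessor still binds.
After: Permits→Design→Kitchen→Inspection = 8+9+5+8 = 30 → 30 weeks.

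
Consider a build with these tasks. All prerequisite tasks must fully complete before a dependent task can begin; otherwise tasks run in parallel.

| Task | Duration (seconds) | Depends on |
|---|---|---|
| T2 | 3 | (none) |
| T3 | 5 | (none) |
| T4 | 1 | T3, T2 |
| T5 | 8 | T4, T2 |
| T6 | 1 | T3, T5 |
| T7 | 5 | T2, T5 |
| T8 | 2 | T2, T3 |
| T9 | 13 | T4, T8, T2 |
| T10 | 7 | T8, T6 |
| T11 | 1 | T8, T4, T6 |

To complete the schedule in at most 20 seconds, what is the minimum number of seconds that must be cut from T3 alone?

2

Current finish: 22 seconds; target: 20.
T3 is on every critical path, so each second cut from T3 cuts the finish by one (this holds down to a finish of 20).
Need 22 − 20 = 2 seconds off T3 → T3 becomes 3 seconds, finish becomes 20.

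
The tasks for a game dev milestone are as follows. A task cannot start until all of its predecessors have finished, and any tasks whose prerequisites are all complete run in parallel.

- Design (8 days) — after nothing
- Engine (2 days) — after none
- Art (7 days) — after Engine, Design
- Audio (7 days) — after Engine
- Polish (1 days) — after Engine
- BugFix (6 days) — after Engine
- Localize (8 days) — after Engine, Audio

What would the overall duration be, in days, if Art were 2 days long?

Actual critical path: Engine→Audio→Localize = 2+7+8 = 17 ⇒ 17 days.
Art has 2 days of float (longest path through it is 15).
The critical path is still Engine→Audio→Localize; finish is now 17 days.

17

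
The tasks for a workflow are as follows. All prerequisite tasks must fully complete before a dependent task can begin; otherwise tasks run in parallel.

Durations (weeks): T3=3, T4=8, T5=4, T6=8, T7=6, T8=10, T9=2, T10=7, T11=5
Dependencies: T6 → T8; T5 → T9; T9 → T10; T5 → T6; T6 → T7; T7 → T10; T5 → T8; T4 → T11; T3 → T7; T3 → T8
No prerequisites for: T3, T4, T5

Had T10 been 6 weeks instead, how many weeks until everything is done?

Baseline: T5→T6→T7→T10 = 4+8+6+7 = 25 → 25 weeks.
T10 is on the critical path; changing it to 6 makes that path 24 weeks.
That remains the longest chain; total 24 weeks.

24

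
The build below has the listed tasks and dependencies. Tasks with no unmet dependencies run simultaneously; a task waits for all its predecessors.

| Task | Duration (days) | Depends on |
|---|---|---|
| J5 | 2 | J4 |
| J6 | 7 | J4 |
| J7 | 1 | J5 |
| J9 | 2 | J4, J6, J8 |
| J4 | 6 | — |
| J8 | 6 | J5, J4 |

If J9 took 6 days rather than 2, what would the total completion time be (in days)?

Actual critical path: J4→J5→J8→J9 = 6+2+6+2 = 16 ⇒ 16 days.
J9 is on the critical path; changing it to 6 makes that path 20 days.
No other chain overtakes it, so the finish is 20 days.

20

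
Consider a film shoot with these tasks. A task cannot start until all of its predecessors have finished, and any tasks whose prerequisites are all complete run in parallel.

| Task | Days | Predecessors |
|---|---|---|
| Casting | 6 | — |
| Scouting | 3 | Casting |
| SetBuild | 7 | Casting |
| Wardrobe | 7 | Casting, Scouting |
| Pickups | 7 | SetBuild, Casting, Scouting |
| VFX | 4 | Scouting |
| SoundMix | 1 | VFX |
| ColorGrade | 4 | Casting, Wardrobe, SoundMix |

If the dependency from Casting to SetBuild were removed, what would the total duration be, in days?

Original critical path: Casting→Scouting→Wardrobe→ColorGrade = 6+3+7+4 = 20 ⇒ 20 days.
Without Casting→SetBuild, SetBuild's earliest start moves from 6 to 0.
The longest chain is now Casting→Scouting→Wardrobe→ColorGrade = 6+3+7+4 = 20, so the job takes 20 days.

20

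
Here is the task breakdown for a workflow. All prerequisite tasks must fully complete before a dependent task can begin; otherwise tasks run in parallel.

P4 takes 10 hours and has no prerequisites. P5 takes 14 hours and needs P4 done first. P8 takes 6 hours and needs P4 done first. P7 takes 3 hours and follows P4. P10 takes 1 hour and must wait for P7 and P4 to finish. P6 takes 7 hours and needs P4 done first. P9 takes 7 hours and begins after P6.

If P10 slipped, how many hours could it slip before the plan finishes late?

10

The longest chain is P4→P5 = 10+14 = 24; overall finish 24 hours.
Longest path through P10: 14 hours (earliest finish 14, latest finish 24).
Float = 24 − 14 = 10.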